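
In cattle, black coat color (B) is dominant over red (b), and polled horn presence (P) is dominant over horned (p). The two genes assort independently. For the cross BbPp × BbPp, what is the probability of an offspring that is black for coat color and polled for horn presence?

Dihybrid cross BbPp × BbPp — consider each gene separately:
coat color: Bb × Bb → 1 BB, 2 Bb, 1 bb → 3 B_ : 1 bb (out of 4)
horn presence: Pp × Pp → 1 PP, 2 Pp, 1 pp → 3 P_ : 1 pp (out of 4)
Looking for: black (B_) and polled (P_)
P(black) = 3/4, P(polled) = 3/4
P(both) = 3/4 × 3/4 = 9/16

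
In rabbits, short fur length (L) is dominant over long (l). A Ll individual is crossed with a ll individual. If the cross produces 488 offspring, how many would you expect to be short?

Punnett square for Ll × ll:
Offspring genotypes: 2 Ll, 2 ll
short: 2, long: 2
short: 2 out of 4 → fraction 1/2
Expected count = 1/2 × 488 = 244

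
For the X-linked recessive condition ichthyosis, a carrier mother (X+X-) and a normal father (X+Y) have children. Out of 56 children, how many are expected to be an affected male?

Cross: X+X- × X+Y
Offspring: 1 X+X+, 1 X+Y, 1 X+X-, 1 X-Y
Probability of an affected male: 1/4
Expected count = 1/4 × 56 = 14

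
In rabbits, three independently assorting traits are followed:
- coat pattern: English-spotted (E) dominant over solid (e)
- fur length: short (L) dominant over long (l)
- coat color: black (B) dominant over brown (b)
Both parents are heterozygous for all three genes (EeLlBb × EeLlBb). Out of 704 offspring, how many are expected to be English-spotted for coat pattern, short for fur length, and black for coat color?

Trihybrid cross: EeLlBb × EeLlBb
Each trait segregates independently with a 3:1 phenotypic ratio, so each gene contributes 3/4 (dominant) or 1/4 (recessive).
Target: English-spotted (coat pattern), short (fur length), black (coat color)
Probability = product of independent per-trait probabilities
= 3/4 × 3/4 × 3/4 = 27/64
Expected count = 27/64 × 704 = 297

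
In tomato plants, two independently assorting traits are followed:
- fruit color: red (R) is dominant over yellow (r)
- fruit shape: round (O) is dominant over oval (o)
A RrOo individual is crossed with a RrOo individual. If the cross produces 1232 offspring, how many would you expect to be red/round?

Dihybrid cross RrOo × RrOo — consider each gene separately:
fruit color: Rr × Rr → 1 RR, 2 Rr, 1 rr → 3 R_ : 1 rr (out of 4)
fruit shape: Oo × Oo → 1 OO, 2 Oo, 1 oo → 3 O_ : 1 oo (out of 4)
Combine (counts out of 4 × 4 = 16): red/round (R_O_) = 3×3 = 9; red/oval (R_oo) = 3×1 = 3; yellow/round (rrO_) = 1×3 = 3; yellow/oval (rroo) = 1×1 = 1
Phenotype counts (out of 16): 9 red/round, 3 red/oval, 3 yellow/round, 1 yellow/oval
red/round: 9 out of 16 → fraction 9/16
Expected count = 9/16 × 1232 = 693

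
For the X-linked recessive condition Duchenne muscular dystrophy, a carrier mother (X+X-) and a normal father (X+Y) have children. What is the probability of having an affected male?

Cross: X+X- × X+Y
Offspring: 1 X+X+, 1 X+Y, 1 X+X-, 1 X-Y
Probability of an affected male: 1/4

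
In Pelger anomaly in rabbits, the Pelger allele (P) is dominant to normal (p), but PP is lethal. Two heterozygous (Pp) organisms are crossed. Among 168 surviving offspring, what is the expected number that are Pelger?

Cross: Pp × Pp
Punnett square offspring (before lethality): 1 PP, 2 Pp, 1 pp
The PP genotype is lethal (embryos die); surviving offspring: 2 Pp, 1 pp
Pelger: 2 out of 3 → fraction 2/3
Expected count = 2/3 × 168 = 112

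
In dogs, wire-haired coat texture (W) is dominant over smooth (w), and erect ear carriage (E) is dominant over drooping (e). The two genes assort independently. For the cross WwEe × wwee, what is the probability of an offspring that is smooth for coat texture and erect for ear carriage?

Dihybrid cross WwEe × wwee — consider each gene separately:
coat texture: Ww × ww → 2 Ww, 2 ww → 2 W_ : 2 ww (out of 4)
ear carriage: Ee × ee → 2 Ee, 2 ee → 2 E_ : 2 ee (out of 4)
Looking for: smooth (ww) and erect (E_)
P(smooth) = 2/4, P(erect) = 2/4
P(both) = 2/4 × 2/4 = 4/16 = 1/4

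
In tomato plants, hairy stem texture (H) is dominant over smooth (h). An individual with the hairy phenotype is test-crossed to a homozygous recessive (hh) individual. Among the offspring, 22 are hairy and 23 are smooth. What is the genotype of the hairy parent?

Test cross: ? × hh
Offspring: 22 hairy, 23 smooth — approximately 1:1.
A 1:1 ratio in a test cross indicates the unknown parent is heterozygous (Hh).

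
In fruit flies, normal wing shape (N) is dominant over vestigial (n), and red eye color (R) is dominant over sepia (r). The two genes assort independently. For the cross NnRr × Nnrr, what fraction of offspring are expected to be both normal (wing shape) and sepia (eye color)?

Dihybrid cross NnRr × Nnrr — consider each gene separately:
wing shape: Nn × Nn → 1 NN, 2 Nn, 1 nn → 3 N_ : 1 nn (out of 4)
eye color: Rr × rr → 2 Rr, 2 rr → 2 R_ : 2 rr (out of 4)
Looking for: normal (N_) and sepia (rr)
P(normal) = 3/4, P(sepia) = 2/4
P(both) = 3/4 × 2/4 = 6/16 = 3/8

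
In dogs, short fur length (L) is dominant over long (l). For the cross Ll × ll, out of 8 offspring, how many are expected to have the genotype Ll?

Punnett square for Ll × ll:
Offspring genotypes: 2 Ll, 2 ll
Total offspring: 4
Count with target: 2
Probability: 2/4 = 1/2
Expected count = 1/2 × 8 = 4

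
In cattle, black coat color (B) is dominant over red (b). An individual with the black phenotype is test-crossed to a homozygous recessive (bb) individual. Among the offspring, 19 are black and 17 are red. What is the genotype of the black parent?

Test cross: ? × bb
Offspring: 19 black, 17 red — approximately 1:1.
A 1:1 ratio in a test cross indicates the unknown parent is heterozygous (Bb).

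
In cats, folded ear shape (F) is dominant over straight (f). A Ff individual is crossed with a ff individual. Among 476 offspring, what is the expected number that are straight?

Punnett square for Ff × ff:
Offspring genotypes: 2 Ff, 2 ff
folded: 2, straight: 2
straight: 2 out of 4 → fraction 1/2
Expected count = 1/2 × 476 = 238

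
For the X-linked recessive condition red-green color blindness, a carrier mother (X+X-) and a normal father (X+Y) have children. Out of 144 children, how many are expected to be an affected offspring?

Cross: X+X- × X+Y
Offspring: 1 X+X+, 1 X+Y, 1 X+X-, 1 X-Y
Probability of an affected offspring: 1/4
Expected count = 1/4 × 144 = 36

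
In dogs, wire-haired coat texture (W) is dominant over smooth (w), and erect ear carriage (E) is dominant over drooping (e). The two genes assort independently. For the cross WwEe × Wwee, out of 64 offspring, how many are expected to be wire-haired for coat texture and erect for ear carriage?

Dihybrid cross WwEe × Wwee — consider each gene separately:
coat texture: Ww × Ww → 1 WW, 2 Ww, 1 ww → 3 W_ : 1 ww (out of 4)
ear carriage: Ee × ee → 2 Ee, 2 ee → 2 E_ : 2 ee (out of 4)
Looking for: wire-haired (W_) and erect (E_)
P(wire-haired) = 3/4, P(erect) = 2/4
P(both) = 3/4 × 2/4 = 6/16 = 3/8
Expected count = 3/8 × 64 = 24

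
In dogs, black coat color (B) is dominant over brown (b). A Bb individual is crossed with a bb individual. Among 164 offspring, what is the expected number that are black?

Punnett square for Bb × bb:
Offspring genotypes: 2 Bb, 2 bb
black: 2, brown: 2
black: 2 out of 4 → fraction 1/2
Expected count = 1/2 × 164 = 82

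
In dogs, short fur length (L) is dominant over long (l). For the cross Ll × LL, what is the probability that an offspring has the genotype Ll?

Punnett square for Ll × LL:
Offspring genotypes: 2 LL, 2 Ll
Total offspring: 4
Count with target: 2
Probability: 2/4 = 1/2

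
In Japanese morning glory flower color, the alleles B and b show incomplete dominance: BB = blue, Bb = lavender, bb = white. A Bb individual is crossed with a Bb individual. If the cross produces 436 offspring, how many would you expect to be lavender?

Punnett square for Bb × Bb:
Offspring genotypes: 1 BB, 2 Bb, 1 bb
Phenotype counts: 1 blue, 2 lavender, 1 white
lavender: 2 out of 4 → fraction 1/2
Expected count = 1/2 × 436 = 218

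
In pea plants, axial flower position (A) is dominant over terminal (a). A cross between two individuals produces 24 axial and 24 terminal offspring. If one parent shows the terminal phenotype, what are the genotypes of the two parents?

Observed offspring: 24 axial, 24 terminal
The observed ratio simplifies to 1:1. One parent shows terminal, so its genotype must be aa. A 1:1 offspring split requires the other parent to be heterozygous (Aa).
Parent genotypes: aa × Aa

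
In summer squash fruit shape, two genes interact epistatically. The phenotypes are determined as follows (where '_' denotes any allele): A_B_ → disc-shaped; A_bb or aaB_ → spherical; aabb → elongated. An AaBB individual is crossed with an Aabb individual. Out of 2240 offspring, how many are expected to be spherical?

Cross: AaBB × Aabb — consider each gene separately:
A gene: Aa × Aa → 1 AA, 2 Aa, 1 aa → 3 A_ : 1 aa (out of 4)
B gene: BB × bb → 4 Bb → 4 B_ (out of 4)
Genotype classes (out of 4 × 4 = 16): A_B_ = 3×4 = 12; aaB_ = 1×4 = 4
Apply the phenotype rules: A_B_ (12) → disc-shaped; aaB_ (4) → spherical
Phenotype counts (out of 16): 12 disc-shaped, 4 spherical
spherical: 4 out of 16 → fraction 1/4
Expected count = 1/4 × 2240 = 560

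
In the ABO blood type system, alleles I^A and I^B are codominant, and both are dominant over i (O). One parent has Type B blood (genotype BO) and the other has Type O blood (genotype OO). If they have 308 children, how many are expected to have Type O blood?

Cross: BO × OO
Possible offspring genotypes: 2 BO, 2 OO
Blood type counts: 2 Type B, 2 Type O
Probability of Type O: 2/4 = 1/2
Expected count = 1/2 × 308 = 154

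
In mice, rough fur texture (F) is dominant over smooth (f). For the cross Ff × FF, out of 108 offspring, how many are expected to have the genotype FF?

Punnett square for Ff × FF:
Offspring genotypes: 2 FF, 2 Ff
Total offspring: 4
Count with target: 2
Probability: 2/4 = 1/2
Expected count = 1/2 × 108 = 54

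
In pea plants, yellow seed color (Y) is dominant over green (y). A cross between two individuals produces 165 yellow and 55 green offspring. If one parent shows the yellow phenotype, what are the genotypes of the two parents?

Observed offspring: 165 yellow, 55 green
The observed ratio simplifies to 3:1. Green (yy) offspring appear, so each parent must contribute one y allele. The parent stated to show yellow carries Y, so it is Yy. The other parent is then either Yy or yy: Yy × yy would give a 1:1 split, whereas Yy × Yy gives 3:1 — matching the data. So both parents are heterozygous (Yy × Yy).
Parent genotypes: Yy × Yy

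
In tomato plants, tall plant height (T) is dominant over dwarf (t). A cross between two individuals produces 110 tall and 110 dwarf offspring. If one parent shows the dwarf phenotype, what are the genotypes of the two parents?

Observed offspring: 110 tall, 110 dwarf
The observed ratio simplifies to 1:1. One parent shows dwarf, so its genotype must be tt. A 1:1 offspring split requires the other parent to be heterozygous (Tt).
Parent genotypes: tt × Tt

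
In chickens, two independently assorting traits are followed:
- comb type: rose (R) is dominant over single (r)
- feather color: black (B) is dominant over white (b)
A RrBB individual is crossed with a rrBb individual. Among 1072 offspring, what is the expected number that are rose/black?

Dihybrid cross RrBB × rrBb — consider each gene separately:
comb type: Rr × rr → 2 Rr, 2 rr → 2 R_ : 2 rr (out of 4)
feather color: BB × Bb → 2 BB, 2 Bb → 4 B_ (out of 4)
Combine (counts out of 4 × 4 = 16): rose/black (R_B_) = 2×4 = 8; single/black (rrB_) = 2×4 = 8
Phenotype counts (out of 16): 8 rose/black, 8 single/black
rose/black: 8 out of 16 → fraction 1/2
Expected count = 1/2 × 1072 = 536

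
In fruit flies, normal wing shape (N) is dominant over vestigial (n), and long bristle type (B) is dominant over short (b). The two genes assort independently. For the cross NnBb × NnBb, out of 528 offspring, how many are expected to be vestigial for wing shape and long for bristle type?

Dihybrid cross NnBb × NnBb — consider each gene separately:
wing shape: Nn × Nn → 1 NN, 2 Nn, 1 nn → 3 N_ : 1 nn (out of 4)
bristle type: Bb × Bb → 1 BB, 2 Bb, 1 bb → 3 B_ : 1 bb (out of 4)
Looking for: vestigial (nn) and long (B_)
P(vestigial) = 1/4, P(long) = 3/4
P(both) = 1/4 × 3/4 = 3/16
Expected count = 3/16 × 528 = 99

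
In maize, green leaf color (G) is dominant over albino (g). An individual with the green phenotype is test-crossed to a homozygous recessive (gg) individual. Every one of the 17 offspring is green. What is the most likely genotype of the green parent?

Test cross: ? × gg
All offspring are green.
If the unknown parent were heterozygous (Gg), about half of 17 offspring would be albino; none are. The unknown parent is most likely homozygous dominant (GG).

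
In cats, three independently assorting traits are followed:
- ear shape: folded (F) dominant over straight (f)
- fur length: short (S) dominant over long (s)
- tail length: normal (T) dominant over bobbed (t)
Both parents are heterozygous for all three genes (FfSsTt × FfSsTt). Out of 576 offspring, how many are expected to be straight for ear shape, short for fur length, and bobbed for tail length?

Trihybrid cross: FfSsTt × FfSsTt
Each trait segregates independently with a 3:1 phenotypic ratio, so each gene contributes 3/4 (dominant) or 1/4 (recessive).
Target: straight (ear shape), short (fur length), bobbed (tail length)
Probability = product of independent per-trait probabilities
= 1/4 × 3/4 × 1/4 = 3/64
Expected count = 3/64 × 576 = 27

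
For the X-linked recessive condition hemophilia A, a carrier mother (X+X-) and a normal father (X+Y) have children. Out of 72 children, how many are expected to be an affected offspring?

Cross: X+X- × X+Y
Offspring: 1 X+X+, 1 X+Y, 1 X+X-, 1 X-Y
Probability of an affected offspring: 1/4
Expected count = 1/4 × 72 = 18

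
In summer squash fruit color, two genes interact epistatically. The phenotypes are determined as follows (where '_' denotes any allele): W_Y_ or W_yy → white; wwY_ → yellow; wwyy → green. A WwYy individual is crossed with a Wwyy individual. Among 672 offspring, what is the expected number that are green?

Cross: WwYy × Wwyy — consider each gene separately:
W gene: Ww × Ww → 1 WW, 2 Ww, 1 ww → 3 W_ : 1 ww (out of 4)
Y gene: Yy × yy → 2 Yy, 2 yy → 2 Y_ : 2 yy (out of 4)
Genotype classes (out of 4 × 4 = 16): W_Y_ = 3×2 = 6; W_yy = 3×2 = 6; wwY_ = 1×2 = 2; wwyy = 1×2 = 2
Apply the phenotype rules: W_Y_ (6) + W_yy (6) → white; wwY_ (2) → yellow; wwyy (2) → green
Phenotype counts (out of 16): 12 white, 2 yellow, 2 green
green: 2 out of 16 → fraction 1/8
Expected count = 1/8 × 672 = 84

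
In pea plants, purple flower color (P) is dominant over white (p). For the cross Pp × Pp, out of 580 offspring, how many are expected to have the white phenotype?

Punnett square for Pp × Pp:
Offspring genotypes: 1 PP, 2 Pp, 1 pp
Total offspring: 4
Count with target: 1
Probability: 1/4
Expected count = 1/4 × 580 = 145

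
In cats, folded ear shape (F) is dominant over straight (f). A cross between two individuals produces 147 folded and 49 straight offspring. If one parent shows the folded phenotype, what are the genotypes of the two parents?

Observed offspring: 147 folded, 49 straight
The observed ratio simplifies to 3:1. Straight (ff) offspring appear, so each parent must contribute one f allele. The parent stated to show folded carries F, so it is Ff. The other parent is then either Ff or ff: Ff × ff would give a 1:1 split, whereas Ff × Ff gives 3:1 — matching the data. So both parents are heterozygous (Ff × Ff).
Parent genotypes: Ff × Ff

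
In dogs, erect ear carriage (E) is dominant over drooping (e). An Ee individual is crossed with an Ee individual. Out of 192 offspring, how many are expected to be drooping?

Punnett square for Ee × Ee:
Offspring genotypes: 1 EE, 2 Ee, 1 ee
erect: 3, drooping: 1
drooping: 1 out of 4 → fraction 1/4
Expected count = 1/4 × 192 = 48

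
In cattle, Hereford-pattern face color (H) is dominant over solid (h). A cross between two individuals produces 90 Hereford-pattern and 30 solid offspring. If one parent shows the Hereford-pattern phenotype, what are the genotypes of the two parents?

Observed offspring: 90 Hereford-pattern, 30 solid
The observed ratio simplifies to 3:1. Solid (hh) offspring appear, so each parent must contribute one h allele. The parent stated to show Hereford-pattern carries H, so it is Hh. The other parent is then either Hh or hh: Hh × hh would give a 1:1 split, whereas Hh × Hh gives 3:1 — matching the data. So both parents are heterozygous (Hh × Hh).
Parent genotypes: Hh × Hh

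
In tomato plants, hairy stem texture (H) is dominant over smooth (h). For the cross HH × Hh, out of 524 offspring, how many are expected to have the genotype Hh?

Punnett square for HH × Hh:
Offspring genotypes: 2 HH, 2 Hh
Total offspring: 4
Count with target: 2
Probability: 2/4 = 1/2
Expected count = 1/2 × 524 = 262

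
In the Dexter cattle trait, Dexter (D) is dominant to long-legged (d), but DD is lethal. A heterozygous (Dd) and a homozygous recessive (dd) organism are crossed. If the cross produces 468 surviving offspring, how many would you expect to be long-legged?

Cross: Dd × dd
Punnett square offspring (before lethality): 2 Dd, 2 dd
No DD offspring are produced in this cross.
long-legged: 2 out of 4 → fraction 1/2
Expected count = 1/2 × 468 = 234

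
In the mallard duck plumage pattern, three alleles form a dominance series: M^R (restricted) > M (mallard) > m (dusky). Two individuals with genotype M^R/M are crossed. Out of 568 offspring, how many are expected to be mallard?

Cross: M^R/M × M^R/M
Allele dominance: M^R > M > m
Offspring genotypes: 1 M^R/M^R, 2 M^R/M, 1 M/M
Phenotype counts: 3 restricted, 1 mallard
mallard: 1 out of 4 → fraction 1/4
Expected count = 1/4 × 568 = 142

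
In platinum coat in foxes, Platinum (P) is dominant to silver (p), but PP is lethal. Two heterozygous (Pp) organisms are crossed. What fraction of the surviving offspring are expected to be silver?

Cross: Pp × Pp
Punnett square offspring (before lethality): 1 PP, 2 Pp, 1 pp
The PP genotype is lethal (embryos die); surviving offspring: 2 Pp, 1 pp
silver: 1 out of 3
Probability: 1/3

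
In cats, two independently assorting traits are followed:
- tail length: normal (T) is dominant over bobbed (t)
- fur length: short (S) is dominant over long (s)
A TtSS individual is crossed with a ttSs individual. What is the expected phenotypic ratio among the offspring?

Dihybrid cross TtSS × ttSs — consider each gene separately:
tail length: Tt × tt → 2 Tt, 2 tt → 2 T_ : 2 tt (out of 4)
fur length: SS × Ss → 2 SS, 2 Ss → 4 S_ (out of 4)
Combine (counts out of 4 × 4 = 16): normal/short (T_S_) = 2×4 = 8; bobbed/short (ttS_) = 2×4 = 8
Phenotype counts (out of 16): 8 normal/short, 8 bobbed/short
Ratio: 1 normal/short : 1 bobbed/short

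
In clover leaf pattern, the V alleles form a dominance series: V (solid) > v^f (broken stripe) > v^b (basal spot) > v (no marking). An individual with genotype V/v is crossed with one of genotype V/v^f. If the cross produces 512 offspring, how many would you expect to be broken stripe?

Cross: V/v × V/v^f
Allele dominance: V > v^f > v^b > v
Offspring genotypes: 1 V/V, 1 V/v^f, 1 V/v, 1 v^f/v
Phenotype counts: 3 solid, 1 broken stripe
broken stripe: 1 out of 4 → fraction 1/4
Expected count = 1/4 × 512 = 128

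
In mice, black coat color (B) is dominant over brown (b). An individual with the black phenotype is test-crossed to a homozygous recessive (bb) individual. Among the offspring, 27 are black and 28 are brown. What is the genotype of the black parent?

Test cross: ? × bb
Offspring: 27 black, 28 brown — approximately 1:1.
A 1:1 ratio in a test cross indicates the unknown parent is heterozygous (Bb).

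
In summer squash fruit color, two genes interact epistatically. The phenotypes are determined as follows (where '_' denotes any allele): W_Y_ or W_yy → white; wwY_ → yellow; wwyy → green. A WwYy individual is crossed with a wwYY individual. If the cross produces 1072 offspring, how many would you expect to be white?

Cross: WwYy × wwYY — consider each gene separately:
W gene: Ww × ww → 2 Ww, 2 ww → 2 W_ : 2 ww (out of 4)
Y gene: Yy × YY → 2 YY, 2 Yy → 4 Y_ (out of 4)
Genotype classes (out of 4 × 4 = 16): W_Y_ = 2×4 = 8; wwY_ = 2×4 = 8
Apply the phenotype rules: W_Y_ (8) → white; wwY_ (8) → yellow
Phenotype counts (out of 16): 8 white, 8 yellow
white: 8 out of 16 → fraction 1/2
Expected count = 1/2 × 1072 = 536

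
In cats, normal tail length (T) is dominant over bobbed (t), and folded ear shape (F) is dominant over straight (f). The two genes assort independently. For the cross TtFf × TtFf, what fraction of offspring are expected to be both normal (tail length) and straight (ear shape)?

Dihybrid cross TtFf × TtFf — consider each gene separately:
tail length: Tt × Tt → 1 TT, 2 Tt, 1 tt → 3 T_ : 1 tt (out of 4)
ear shape: Ff × Ff → 1 FF, 2 Ff, 1 ff → 3 F_ : 1 ff (out of 4)
Looking for: normal (T_) and straight (ff)
P(normal) = 3/4, P(straight) = 1/4
P(both) = 3/4 × 1/4 = 3/16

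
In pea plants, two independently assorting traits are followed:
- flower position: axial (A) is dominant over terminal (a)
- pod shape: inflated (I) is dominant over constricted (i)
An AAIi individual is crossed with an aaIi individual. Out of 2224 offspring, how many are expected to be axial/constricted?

Dihybrid cross AAIi × aaIi — consider each gene separately:
flower position: AA × aa → 4 Aa → 4 A_ (out of 4)
pod shape: Ii × Ii → 1 II, 2 Ii, 1 ii → 3 I_ : 1 ii (out of 4)
Combine (counts out of 4 × 4 = 16): axial/inflated (A_I_) = 4×3 = 12; axial/constricted (A_ii) = 4×1 = 4
Phenotype counts (out of 16): 12 axial/inflated, 4 axial/constricted
axial/constricted: 4 out of 16 → fraction 1/4
Expected count = 1/4 × 2224 = 556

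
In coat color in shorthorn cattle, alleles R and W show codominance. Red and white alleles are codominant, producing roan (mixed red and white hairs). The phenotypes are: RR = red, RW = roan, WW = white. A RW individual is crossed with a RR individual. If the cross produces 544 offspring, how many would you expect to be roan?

Punnett square for RW × RR:
Offspring genotypes: 2 RR, 2 RW
Phenotype counts: 2 red, 2 roan
roan: 2 out of 4 → fraction 1/2
Expected count = 1/2 × 544 = 272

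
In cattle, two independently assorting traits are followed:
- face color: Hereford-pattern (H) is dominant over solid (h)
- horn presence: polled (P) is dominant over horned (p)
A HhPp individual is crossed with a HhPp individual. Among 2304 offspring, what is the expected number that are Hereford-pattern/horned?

Dihybrid cross HhPp × HhPp — consider each gene separately:
face color: Hh × Hh → 1 HH, 2 Hh, 1 hh → 3 H_ : 1 hh (out of 4)
horn presence: Pp × Pp → 1 PP, 2 Pp, 1 pp → 3 P_ : 1 pp (out of 4)
Combine (counts out of 4 × 4 = 16): Hereford-pattern/polled (H_P_) = 3×3 = 9; Hereford-pattern/horned (H_pp) = 3×1 = 3; solid/polled (hhP_) = 1×3 = 3; solid/horned (hhpp) = 1×1 = 1
Phenotype counts (out of 16): 9 Hereford-pattern/polled, 3 Hereford-pattern/horned, 3 solid/polled, 1 solid/horned
Hereford-pattern/horned: 3 out of 16 → fraction 3/16
Expected count = 3/16 × 2304 = 432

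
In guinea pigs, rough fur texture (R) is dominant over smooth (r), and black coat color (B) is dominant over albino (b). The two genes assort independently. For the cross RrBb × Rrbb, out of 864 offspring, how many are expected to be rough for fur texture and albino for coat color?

Dihybrid cross RrBb × Rrbb — consider each gene separately:
fur texture: Rr × Rr → 1 RR, 2 Rr, 1 rr → 3 R_ : 1 rr (out of 4)
coat color: Bb × bb → 2 Bb, 2 bb → 2 B_ : 2 bb (out of 4)
Looking for: rough (R_) and albino (bb)
P(rough) = 3/4, P(albino) = 2/4
P(both) = 3/4 × 2/4 = 6/16 = 3/8
Expected count = 3/8 × 864 = 324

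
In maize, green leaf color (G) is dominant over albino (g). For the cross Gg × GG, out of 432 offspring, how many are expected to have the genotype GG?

Punnett square for Gg × GG:
Offspring genotypes: 2 GG, 2 Gg
Total offspring: 4
Count with target: 2
Probability: 2/4 = 1/2
Expected count = 1/2 × 432 = 216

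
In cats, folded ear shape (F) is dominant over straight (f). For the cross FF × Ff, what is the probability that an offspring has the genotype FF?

Punnett square for FF × Ff:
Offspring genotypes: 2 FF, 2 Ff
Total offspring: 4
Count with target: 2
Probability: 2/4 = 1/2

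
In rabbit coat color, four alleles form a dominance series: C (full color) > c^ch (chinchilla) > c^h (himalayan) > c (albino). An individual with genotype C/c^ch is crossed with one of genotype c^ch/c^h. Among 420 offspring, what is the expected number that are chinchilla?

Cross: C/c^ch × c^ch/c^h
Allele dominance: C > c^ch > c^h > c
Offspring genotypes: 1 C/c^ch, 1 C/c^h, 1 c^ch/c^ch, 1 c^ch/c^h
Phenotype counts: 2 full color, 2 chinchilla
chinchilla: 2 out of 4 → fraction 1/2
Expected count = 1/2 × 420 = 210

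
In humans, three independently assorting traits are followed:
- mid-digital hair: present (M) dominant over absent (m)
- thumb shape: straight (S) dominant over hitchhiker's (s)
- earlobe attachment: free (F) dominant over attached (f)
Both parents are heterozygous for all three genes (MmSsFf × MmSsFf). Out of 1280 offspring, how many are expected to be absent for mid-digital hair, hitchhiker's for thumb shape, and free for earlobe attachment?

Trihybrid cross: MmSsFf × MmSsFf
Each trait segregates independently with a 3:1 phenotypic ratio, so each gene contributes 3/4 (dominant) or 1/4 (recessive).
Target: absent (mid-digital hair), hitchhiker's (thumb shape), free (earlobe attachment)
Probability = product of independent per-trait probabilities
= 1/4 × 1/4 × 3/4 = 3/64
Expected count = 3/64 × 1280 = 60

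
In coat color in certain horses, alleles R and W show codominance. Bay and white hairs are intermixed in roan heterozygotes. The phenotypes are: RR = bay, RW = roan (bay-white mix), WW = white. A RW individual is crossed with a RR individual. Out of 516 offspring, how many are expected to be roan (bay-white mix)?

Punnett square for RW × RR:
Offspring genotypes: 2 RR, 2 RW
Phenotype counts: 2 bay, 2 roan (bay-white mix)
roan (bay-white mix): 2 out of 4 → fraction 1/2
Expected count = 1/2 × 516 = 258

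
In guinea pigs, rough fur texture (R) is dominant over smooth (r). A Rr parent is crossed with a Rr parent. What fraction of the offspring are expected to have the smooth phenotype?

Punnett square for Rr × Rr:
Offspring genotypes: 1 RR, 2 Rr, 1 rr
Total offspring: 4
Count with target: 1
Probability: 1/4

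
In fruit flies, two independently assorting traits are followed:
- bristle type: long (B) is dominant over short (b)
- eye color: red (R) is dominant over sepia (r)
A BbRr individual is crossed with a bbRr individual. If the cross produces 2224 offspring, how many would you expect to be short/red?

Dihybrid cross BbRr × bbRr — consider each gene separately:
bristle type: Bb × bb → 2 Bb, 2 bb → 2 B_ : 2 bb (out of 4)
eye color: Rr × Rr → 1 RR, 2 Rr, 1 rr → 3 R_ : 1 rr (out of 4)
Combine (counts out of 4 × 4 = 16): long/red (B_R_) = 2×3 = 6; long/sepia (B_rr) = 2×1 = 2; short/red (bbR_) = 2×3 = 6; short/sepia (bbrr) = 2×1 = 2
Phenotype counts (out of 16): 6 long/red, 2 long/sepia, 6 short/red, 2 short/sepia
short/red: 6 out of 16 → fraction 3/8
Expected count = 3/8 × 2224 = 834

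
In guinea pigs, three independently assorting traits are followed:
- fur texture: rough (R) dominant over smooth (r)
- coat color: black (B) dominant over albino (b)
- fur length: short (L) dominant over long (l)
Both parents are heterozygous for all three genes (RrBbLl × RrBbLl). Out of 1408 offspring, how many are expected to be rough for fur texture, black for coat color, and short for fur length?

Trihybrid cross: RrBbLl × RrBbLl
Each trait segregates independently with a 3:1 phenotypic ratio, so each gene contributes 3/4 (dominant) or 1/4 (recessive).
Target: rough (fur texture), black (coat color), short (fur length)
Probability = product of independent per-trait probabilities
= 3/4 × 3/4 × 3/4 = 27/64
Expected count = 27/64 × 1408 = 594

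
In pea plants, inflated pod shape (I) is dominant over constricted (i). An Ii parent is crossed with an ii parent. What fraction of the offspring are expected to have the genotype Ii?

Punnett square for Ii × ii:
Offspring genotypes: 2 Ii, 2 ii
Total offspring: 4
Count with target: 2
Probability: 2/4 = 1/2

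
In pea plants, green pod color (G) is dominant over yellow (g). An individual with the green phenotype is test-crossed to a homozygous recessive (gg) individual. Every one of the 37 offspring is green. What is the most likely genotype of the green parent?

Test cross: ? × gg
All offspring are green.
If the unknown parent were heterozygous (Gg), about half of 37 offspring would be yellow; none are. The unknown parent is most likely homozygous dominant (GG).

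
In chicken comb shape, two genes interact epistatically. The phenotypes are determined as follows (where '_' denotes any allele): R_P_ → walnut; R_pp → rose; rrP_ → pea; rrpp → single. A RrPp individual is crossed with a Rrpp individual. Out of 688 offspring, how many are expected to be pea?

Cross: RrPp × Rrpp — consider each gene separately:
R gene: Rr × Rr → 1 RR, 2 Rr, 1 rr → 3 R_ : 1 rr (out of 4)
P gene: Pp × pp → 2 Pp, 2 pp → 2 P_ : 2 pp (out of 4)
Genotype classes (out of 4 × 4 = 16): R_P_ = 3×2 = 6; R_pp = 3×2 = 6; rrP_ = 1×2 = 2; rrpp = 1×2 = 2
Apply the phenotype rules: R_P_ (6) → walnut; R_pp (6) → rose; rrP_ (2) → pea; rrpp (2) → single
Phenotype counts (out of 16): 6 walnut, 6 rose, 2 pea, 2 single
pea: 2 out of 16 → fraction 1/8
Expected count = 1/8 × 688 = 86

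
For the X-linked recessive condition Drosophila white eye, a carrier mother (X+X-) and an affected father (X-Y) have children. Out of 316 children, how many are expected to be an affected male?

Cross: X+X- × X-Y
Offspring: 1 X+X-, 1 X+Y, 1 X-X-, 1 X-Y
Probability of an affected male: 1/4
Expected count = 1/4 × 316 = 79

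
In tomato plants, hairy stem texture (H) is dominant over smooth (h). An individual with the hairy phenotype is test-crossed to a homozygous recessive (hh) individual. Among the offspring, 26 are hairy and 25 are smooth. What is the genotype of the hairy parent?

Test cross: ? × hh
Offspring: 26 hairy, 25 smooth — approximately 1:1.
A 1:1 ratio in a test cross indicates the unknown parent is heterozygous (Hh).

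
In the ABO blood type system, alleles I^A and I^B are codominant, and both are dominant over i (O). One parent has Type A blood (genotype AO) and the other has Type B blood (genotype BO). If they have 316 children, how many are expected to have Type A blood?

Cross: AO × BO
Possible offspring genotypes: 1 AB, 1 AO, 1 BO, 1 OO
Blood type counts: 1 Type AB, 1 Type A, 1 Type B, 1 Type O
Probability of Type A: 1/4
Expected count = 1/4 × 316 = 79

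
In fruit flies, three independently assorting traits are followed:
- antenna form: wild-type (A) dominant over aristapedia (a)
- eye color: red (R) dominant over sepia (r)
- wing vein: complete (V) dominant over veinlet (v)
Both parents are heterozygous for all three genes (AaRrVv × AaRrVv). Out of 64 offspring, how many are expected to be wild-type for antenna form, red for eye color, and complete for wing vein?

Trihybrid cross: AaRrVv × AaRrVv
Each trait segregates independently with a 3:1 phenotypic ratio, so each gene contributes 3/4 (dominant) or 1/4 (recessive).
Target: wild-type (antenna form), red (eye color), complete (wing vein)
Probability = product of independent per-trait probabilities
= 3/4 × 3/4 × 3/4 = 27/64
Expected count = 27/64 × 64 = 27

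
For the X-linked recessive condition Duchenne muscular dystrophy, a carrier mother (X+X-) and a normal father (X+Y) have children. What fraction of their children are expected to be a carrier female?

Cross: X+X- × X+Y
Offspring: 1 X+X+, 1 X+Y, 1 X+X-, 1 X-Y
Probability of a carrier female: 1/4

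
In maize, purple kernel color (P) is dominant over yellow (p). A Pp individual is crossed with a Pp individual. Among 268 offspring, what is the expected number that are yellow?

Punnett square for Pp × Pp:
Offspring genotypes: 1 PP, 2 Pp, 1 pp
purple: 3, yellow: 1
yellow: 1 out of 4 → fraction 1/4
Expected count = 1/4 × 268 = 67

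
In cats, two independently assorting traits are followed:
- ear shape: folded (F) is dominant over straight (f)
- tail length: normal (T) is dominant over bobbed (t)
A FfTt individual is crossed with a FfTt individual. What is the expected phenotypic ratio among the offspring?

Dihybrid cross FfTt × FfTt — consider each gene separately:
ear shape: Ff × Ff → 1 FF, 2 Ff, 1 ff → 3 F_ : 1 ff (out of 4)
tail length: Tt × Tt → 1 TT, 2 Tt, 1 tt → 3 T_ : 1 tt (out of 4)
Combine (counts out of 4 × 4 = 16): folded/normal (F_T_) = 3×3 = 9; folded/bobbed (F_tt) = 3×1 = 3; straight/normal (ffT_) = 1×3 = 3; straight/bobbed (fftt) = 1×1 = 1
Phenotype counts (out of 16): 9 folded/normal, 3 folded/bobbed, 3 straight/normal, 1 straight/bobbed
Ratio: 9 folded/normal : 3 folded/bobbed : 3 straight/normal : 1 straight/bobbed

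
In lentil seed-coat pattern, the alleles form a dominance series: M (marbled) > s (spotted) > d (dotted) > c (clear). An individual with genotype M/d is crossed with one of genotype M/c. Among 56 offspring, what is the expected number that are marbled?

Cross: M/d × M/c
Allele dominance: M > s > d > c
Offspring genotypes: 1 M/M, 1 M/c, 1 M/d, 1 d/c
Phenotype counts: 3 marbled, 1 dotted
marbled: 3 out of 4 → fraction 3/4
Expected count = 3/4 × 56 = 42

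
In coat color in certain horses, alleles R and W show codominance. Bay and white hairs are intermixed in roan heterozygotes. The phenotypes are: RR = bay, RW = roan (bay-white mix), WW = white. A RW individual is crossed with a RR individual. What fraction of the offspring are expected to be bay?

Punnett square for RW × RR:
Offspring genotypes: 2 RR, 2 RW
Phenotype counts: 2 bay, 2 roan (bay-white mix)
bay: 2 out of 4
Probability: 2/4 = 1/2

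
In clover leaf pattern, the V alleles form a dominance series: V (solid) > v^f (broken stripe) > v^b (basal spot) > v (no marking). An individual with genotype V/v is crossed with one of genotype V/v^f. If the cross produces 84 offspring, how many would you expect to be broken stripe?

Cross: V/v × V/v^f
Allele dominance: V > v^f > v^b > v
Offspring genotypes: 1 V/V, 1 V/v^f, 1 V/v, 1 v^f/v
Phenotype counts: 3 solid, 1 broken stripe
broken stripe: 1 out of 4 → fraction 1/4
Expected count = 1/4 × 84 = 21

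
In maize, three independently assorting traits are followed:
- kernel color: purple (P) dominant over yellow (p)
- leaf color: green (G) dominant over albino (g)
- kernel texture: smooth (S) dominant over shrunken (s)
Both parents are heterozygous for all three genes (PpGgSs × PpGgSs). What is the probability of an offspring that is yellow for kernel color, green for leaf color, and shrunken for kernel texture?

Trihybrid cross: PpGgSs × PpGgSs
Each trait segregates independently with a 3:1 phenotypic ratio, so each gene contributes 3/4 (dominant) or 1/4 (recessive).
Target: yellow (kernel color), green (leaf color), shrunken (kernel texture)
Probability = product of independent per-trait probabilities
= 1/4 × 3/4 × 1/4 = 3/64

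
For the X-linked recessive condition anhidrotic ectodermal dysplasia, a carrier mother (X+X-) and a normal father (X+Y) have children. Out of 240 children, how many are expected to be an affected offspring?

Cross: X+X- × X+Y
Offspring: 1 X+X+, 1 X+Y, 1 X+X-, 1 X-Y
Probability of an affected offspring: 1/4
Expected count = 1/4 × 240 = 60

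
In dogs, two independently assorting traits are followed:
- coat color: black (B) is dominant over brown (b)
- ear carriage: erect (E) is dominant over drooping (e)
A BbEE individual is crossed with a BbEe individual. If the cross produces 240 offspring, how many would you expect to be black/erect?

Dihybrid cross BbEE × BbEe — consider each gene separately:
coat color: Bb × Bb → 1 BB, 2 Bb, 1 bb → 3 B_ : 1 bb (out of 4)
ear carriage: EE × Ee → 2 EE, 2 Ee → 4 E_ (out of 4)
Combine (counts out of 4 × 4 = 16): black/erect (B_E_) = 3×4 = 12; brown/erect (bbE_) = 1×4 = 4
Phenotype counts (out of 16): 12 black/erect, 4 brown/erect
black/erect: 12 out of 16 → fraction 3/4
Expected count = 3/4 × 240 = 180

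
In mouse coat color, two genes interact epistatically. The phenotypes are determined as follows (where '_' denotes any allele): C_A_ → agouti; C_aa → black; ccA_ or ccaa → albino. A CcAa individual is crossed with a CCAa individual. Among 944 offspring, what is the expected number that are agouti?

Cross: CcAa × CCAa — consider each gene separately:
C gene: Cc × CC → 2 CC, 2 Cc → 4 C_ (out of 4)
A gene: Aa × Aa → 1 AA, 2 Aa, 1 aa → 3 A_ : 1 aa (out of 4)
Genotype classes (out of 4 × 4 = 16): C_A_ = 4×3 = 12; C_aa = 4×1 = 4
Apply the phenotype rules: C_A_ (12) → agouti; C_aa (4) → black
Phenotype counts (out of 16): 12 agouti, 4 black
agouti: 12 out of 16 → fraction 3/4
Expected count = 3/4 × 944 = 708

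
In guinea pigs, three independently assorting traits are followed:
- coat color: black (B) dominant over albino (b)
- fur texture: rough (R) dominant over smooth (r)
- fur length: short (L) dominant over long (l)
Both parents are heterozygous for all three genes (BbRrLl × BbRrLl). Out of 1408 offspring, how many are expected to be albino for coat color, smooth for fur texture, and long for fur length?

Trihybrid cross: BbRrLl × BbRrLl
Each trait segregates independently with a 3:1 phenotypic ratio, so each gene contributes 3/4 (dominant) or 1/4 (recessive).
Target: albino (coat color), smooth (fur texture), long (fur length)
Probability = product of independent per-trait probabilities
= 1/4 × 1/4 × 1/4 = 1/64
Expected count = 1/64 × 1408 = 22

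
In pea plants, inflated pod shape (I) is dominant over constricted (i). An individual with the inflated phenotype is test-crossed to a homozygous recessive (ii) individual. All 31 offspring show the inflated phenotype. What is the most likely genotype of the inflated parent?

Test cross: ? × ii
All offspring are inflated.
If the unknown parent were heterozygous (Ii), about half of 31 offspring would be constricted; none are. The unknown parent is most likely homozygous dominant (II).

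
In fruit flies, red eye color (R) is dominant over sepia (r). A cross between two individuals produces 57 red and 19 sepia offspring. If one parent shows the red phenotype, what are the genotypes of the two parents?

Observed offspring: 57 red, 19 sepia
The observed ratio simplifies to 3:1. Sepia (rr) offspring appear, so each parent must contribute one r allele. The parent stated to show red carries R, so it is Rr. The other parent is then either Rr or rr: Rr × rr would give a 1:1 split, whereas Rr × Rr gives 3:1 — matching the data. So both parents are heterozygous (Rr × Rr).
Parent genotypes: Rr × Rr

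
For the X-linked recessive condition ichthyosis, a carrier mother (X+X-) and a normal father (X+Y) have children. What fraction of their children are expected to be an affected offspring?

Cross: X+X- × X+Y
Offspring: 1 X+X+, 1 X+Y, 1 X+X-, 1 X-Y
Probability of an affected offspring: 1/4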